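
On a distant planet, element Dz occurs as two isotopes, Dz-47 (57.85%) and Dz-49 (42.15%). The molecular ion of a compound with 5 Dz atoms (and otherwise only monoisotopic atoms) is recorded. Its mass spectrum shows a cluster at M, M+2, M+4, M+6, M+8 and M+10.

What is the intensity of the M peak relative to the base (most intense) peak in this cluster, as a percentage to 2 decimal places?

Binomial terms of (0.5785 + 0.4215)^5: M 0.0648, M+2 0.2360, M+4 0.3440, M+6 0.2506, M+8 0.0913, M+10 0.0133 → M+4 is the base peak.
P(M+4) = C(5,2) × 0.5785^3 × 0.4215^2 = 10 × 0.19360211 × 0.17766225 = 0.343958 (base)
P(M) = C(5,0) × 0.5785^5 × 0.4215^0 = 1 × 0.06479132 × 1.0000 = 0.064791
Relative intensity = 0.064791 / 0.343958 × 100 = 18.84

18.84%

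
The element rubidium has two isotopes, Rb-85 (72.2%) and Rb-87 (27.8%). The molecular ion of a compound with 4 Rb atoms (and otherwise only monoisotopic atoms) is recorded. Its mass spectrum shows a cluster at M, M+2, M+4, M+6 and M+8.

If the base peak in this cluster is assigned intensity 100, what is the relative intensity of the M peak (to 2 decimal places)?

Term probabilities: M 0.2717, M+2 0.4185, M+4 0.2417, M+6 0.0620, M+8 0.0060. Base peak = M+2.
P(M+2) = C(4,1) × 0.722^3 × 0.278^1 = 4 × 0.37636705 × 0.2780 = 0.418520 (base)
P(M) = C(4,0) × 0.722^4 × 0.278^0 = 1 × 0.27173701 × 1.0000 = 0.271737
Relative intensity = 0.271737 / 0.418520 × 100 = 64.93

64.93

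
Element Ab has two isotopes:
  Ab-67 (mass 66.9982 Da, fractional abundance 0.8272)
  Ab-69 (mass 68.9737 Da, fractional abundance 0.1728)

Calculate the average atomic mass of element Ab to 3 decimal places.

Ar = Σ fᵢ·mᵢ = 0.8272 × 66.9982 + 0.1728 × 68.9737
= 55.42091 + 11.91866 = 67.33957 Da

67.340 Da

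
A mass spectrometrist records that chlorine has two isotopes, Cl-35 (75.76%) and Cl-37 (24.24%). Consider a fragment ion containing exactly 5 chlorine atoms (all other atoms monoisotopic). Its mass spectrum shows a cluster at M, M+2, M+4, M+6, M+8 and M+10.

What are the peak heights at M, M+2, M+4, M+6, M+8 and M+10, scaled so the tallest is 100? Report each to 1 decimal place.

62.5 : 100.0 : 64.0 : 20.5 : 3.3 : 0.2

Expanding (0.7576 + 0.2424)^5:
P(M) = 0.7576^5 = 0.249574
P(M+2) = 5 × 0.7576^4 × 0.2424^1 = 0.399266
P(M+4) = 10 × 0.7576^3 × 0.2424^2 = 0.255497
P(M+6) = 10 × 0.7576^2 × 0.2424^3 = 0.081748
P(M+8) = 5 × 0.7576^1 × 0.2424^4 = 0.013078
P(M+10) = 0.2424^5 = 0.000837
The M+2 peak is largest (0.399266); scaling to 100 gives 62.5 : 100.0 : 64.0 : 20.5 : 3.3 : 0.2.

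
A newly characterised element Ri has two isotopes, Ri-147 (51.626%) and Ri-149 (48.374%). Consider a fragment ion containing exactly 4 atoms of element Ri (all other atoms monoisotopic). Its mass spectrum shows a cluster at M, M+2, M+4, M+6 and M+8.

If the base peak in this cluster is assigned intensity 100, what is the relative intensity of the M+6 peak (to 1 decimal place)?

(0.51626 + 0.48374)^4 gives M 0.0710, M+2 0.2662, M+4 0.3742, M+6 0.2338, M+8 0.0548; the largest is M+4.
P(M+4) = C(4,2) × 0.51626^2 × 0.48374^2 = 6 × 0.26652439 × 0.23400439 = 0.374207 (base)
P(M+6) = C(4,3) × 0.51626^1 × 0.48374^3 = 4 × 0.51626 × 0.11319728 = 0.233757
Relative intensity = 0.233757 / 0.374207 × 100 = 62.5

62.5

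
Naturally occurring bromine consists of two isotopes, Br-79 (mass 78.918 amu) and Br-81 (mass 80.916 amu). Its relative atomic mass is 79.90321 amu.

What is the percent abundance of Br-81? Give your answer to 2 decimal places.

Let x be the fractional abundance of Br-79; then Br-81 has abundance 1 − x.
78.918·x + 80.916·(1 − x) = 79.90321
(78.918 − 80.916)·x = 79.90321 − 80.916
x = -1.01279 / -1.998 = 0.50690 → 50.69% Br-79, 49.31% Br-81.

49.31%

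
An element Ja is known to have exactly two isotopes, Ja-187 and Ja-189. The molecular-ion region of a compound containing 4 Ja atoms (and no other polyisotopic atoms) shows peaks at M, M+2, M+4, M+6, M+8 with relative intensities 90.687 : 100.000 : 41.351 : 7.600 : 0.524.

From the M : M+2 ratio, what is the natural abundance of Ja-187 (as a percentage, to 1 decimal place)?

Write p for the Ja-187 fraction. I(M+2)/I(M) = [C(4,1)·p^3·(1−p)] / p^4 = 4·(1−p)/p = 100.000/90.687 = 1.1027
(1−p)/p = 1.1027/4 = 0.2757  ⇒  p = 1/(1 + 0.2757) = 0.7839
Ja-187: 78.4%, Ja-189: 21.6%.

78.4%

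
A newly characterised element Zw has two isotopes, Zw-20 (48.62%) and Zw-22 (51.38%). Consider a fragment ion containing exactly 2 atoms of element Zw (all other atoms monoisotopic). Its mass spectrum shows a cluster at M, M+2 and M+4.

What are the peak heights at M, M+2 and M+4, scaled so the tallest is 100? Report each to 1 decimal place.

47.3 : 100.0 : 52.8

The 2 Zw atoms are independent, so intensities follow the terms of (0.4862 + 0.5138)^2.
P(M) = 0.4862^2 = 0.236390
P(M+2) = 2 × 0.4862^1 × 0.5138^1 = 0.499619
P(M+4) = 0.5138^2 = 0.263990
The M+2 peak is largest (0.499619); scaling to 100 gives 47.3 : 100.0 : 52.8.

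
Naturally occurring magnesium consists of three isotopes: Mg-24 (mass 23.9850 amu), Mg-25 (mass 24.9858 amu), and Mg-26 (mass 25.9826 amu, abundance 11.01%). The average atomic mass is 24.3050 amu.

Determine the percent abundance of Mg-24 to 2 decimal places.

78.99%

The remaining 88.99% is split between Mg-24 (fraction x) and Mg-25 (fraction 0.8899 − x).
Substituting: 23.9850x + 24.9858(0.8899 − x) = 21.44431574
(23.9850 − 24.9858)x = -0.79054768  ⇒  x = 0.78992, y = 0.09998
Mg-24: 78.99%, Mg-25: 10.00%.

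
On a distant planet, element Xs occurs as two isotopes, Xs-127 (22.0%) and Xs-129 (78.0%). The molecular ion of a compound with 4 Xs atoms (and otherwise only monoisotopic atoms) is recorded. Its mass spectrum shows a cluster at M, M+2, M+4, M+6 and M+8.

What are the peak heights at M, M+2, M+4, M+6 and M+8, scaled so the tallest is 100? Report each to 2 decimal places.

Expanding (0.220 + 0.780)^4:
P(M) = 0.220^4 = 0.002343
P(M+2) = 4 × 0.220^3 × 0.780^1 = 0.033222
P(M+4) = 6 × 0.220^2 × 0.780^2 = 0.176679
P(M+6) = 4 × 0.220^1 × 0.780^3 = 0.417606
P(M+8) = 0.780^4 = 0.370151
The M+6 peak is largest (0.417606); scaling to 100 gives 0.56 : 7.96 : 42.31 : 100.00 : 88.64.

0.56 : 7.96 : 42.31 : 100.00 : 88.64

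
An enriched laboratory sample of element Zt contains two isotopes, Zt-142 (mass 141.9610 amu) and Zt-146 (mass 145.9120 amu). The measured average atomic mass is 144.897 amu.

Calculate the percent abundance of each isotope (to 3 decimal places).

Let x be the fractional abundance of Zt-142; then Zt-146 has abundance 1 − x.
141.9610·x + 145.9120·(1 − x) = 144.897
(141.9610 − 145.9120)·x = 144.897 − 145.9120
x = -1.0150 / -3.9510 = 0.25690 → 25.690% Zt-142, 74.310% Zt-146.

Zt-142: 25.690%, Zt-146: 74.310%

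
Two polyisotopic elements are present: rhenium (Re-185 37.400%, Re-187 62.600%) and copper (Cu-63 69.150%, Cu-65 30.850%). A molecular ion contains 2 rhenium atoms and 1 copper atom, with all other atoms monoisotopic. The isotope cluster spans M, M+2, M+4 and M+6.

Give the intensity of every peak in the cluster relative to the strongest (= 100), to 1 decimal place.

Rhenium pattern (n=2): 0.139876 : 0.468248 : 0.391876
Copper pattern (n=1): 0.6915 : 0.3085
Convolve the two distributions (both contribute in 2-u steps):
  M: 0.139876×0.6915 = 0.096724
  M+2: 0.139876×0.3085 + 0.468248×0.6915 = 0.366945
  M+4: 0.468248×0.3085 + 0.391876×0.6915 = 0.415437
  M+6: 0.391876×0.3085 = 0.120894
Scale to base peak (0.415437) = 100: 23.3 : 88.3 : 100.0 : 29.1

23.3 : 88.3 : 100.0 : 29.1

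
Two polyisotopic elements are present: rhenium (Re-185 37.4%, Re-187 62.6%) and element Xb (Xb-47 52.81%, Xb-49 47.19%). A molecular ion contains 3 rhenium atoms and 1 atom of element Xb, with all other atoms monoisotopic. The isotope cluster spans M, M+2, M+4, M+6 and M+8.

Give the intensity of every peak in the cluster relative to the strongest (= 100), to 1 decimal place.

Rhenium pattern (n=3): 0.05231362 : 0.26268713 : 0.43968487 : 0.24531438
Element Xb pattern (n=1): 0.5281 : 0.4719
Convolve the two distributions (both contribute in 2-u steps):
  M: 0.05231362×0.5281 = 0.027627
  M+2: 0.05231362×0.4719 + 0.26268713×0.5281 = 0.163412
  M+4: 0.26268713×0.4719 + 0.43968487×0.5281 = 0.356160
  M+6: 0.43968487×0.4719 + 0.24531438×0.5281 = 0.337038
  M+8: 0.24531438×0.4719 = 0.115764
Scale to base peak (0.356160) = 100: 7.8 : 45.9 : 100.0 : 94.6 : 32.5

7.8 : 45.9 : 100.0 : 94.6 : 32.5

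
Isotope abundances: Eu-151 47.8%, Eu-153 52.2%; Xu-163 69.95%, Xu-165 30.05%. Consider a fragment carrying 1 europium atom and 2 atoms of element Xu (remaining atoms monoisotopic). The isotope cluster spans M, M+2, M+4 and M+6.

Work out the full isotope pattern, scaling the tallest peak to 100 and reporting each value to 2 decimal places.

51.25 : 100.00 : 57.54 : 10.33

Europium pattern (n=1): 0.4780 : 0.5220
Element Xu pattern (n=2): 0.48930025 : 0.4203995 : 0.09030025
Convolve the two distributions (both contribute in 2-u steps):
  M: 0.4780×0.48930025 = 0.233886
  M+2: 0.4780×0.4203995 + 0.5220×0.48930025 = 0.456366
  M+4: 0.4780×0.09030025 + 0.5220×0.4203995 = 0.262612
  M+6: 0.5220×0.09030025 = 0.047137
Scale to base peak (0.456366) = 100: 51.25 : 100.00 : 57.54 : 10.33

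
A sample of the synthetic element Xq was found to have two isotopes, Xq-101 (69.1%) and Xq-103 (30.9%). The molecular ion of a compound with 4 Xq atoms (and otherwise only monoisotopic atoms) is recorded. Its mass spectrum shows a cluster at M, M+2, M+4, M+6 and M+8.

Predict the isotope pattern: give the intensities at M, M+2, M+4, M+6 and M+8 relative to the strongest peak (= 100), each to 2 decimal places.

The 4 Xq atoms are independent, so intensities follow the terms of (0.691 + 0.309)^4.
P(M) = 0.691^4 = 0.227988
P(M+2) = 4 × 0.691^3 × 0.309^1 = 0.407805
P(M+4) = 6 × 0.691^2 × 0.309^2 = 0.273542
P(M+6) = 4 × 0.691^1 × 0.309^3 = 0.081548
P(M+8) = 0.309^4 = 0.009117
The M+2 peak is largest (0.407805); scaling to 100 gives 55.91 : 100.00 : 67.08 : 20.00 : 2.24.

55.91 : 100.00 : 67.08 : 20.00 : 2.24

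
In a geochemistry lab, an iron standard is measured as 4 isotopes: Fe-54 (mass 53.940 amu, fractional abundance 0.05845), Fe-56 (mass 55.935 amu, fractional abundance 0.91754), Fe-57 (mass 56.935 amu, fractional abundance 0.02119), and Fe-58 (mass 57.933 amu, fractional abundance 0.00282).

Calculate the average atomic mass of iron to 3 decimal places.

The abundance-weighted mean is 0.05845 × 53.940 + 0.91754 × 55.935 + 0.02119 × 56.935 + 0.00282 × 57.933
= 3.1528 + 51.3226 + 1.2065 + 0.1634 = 55.8453 amu

55.845 amu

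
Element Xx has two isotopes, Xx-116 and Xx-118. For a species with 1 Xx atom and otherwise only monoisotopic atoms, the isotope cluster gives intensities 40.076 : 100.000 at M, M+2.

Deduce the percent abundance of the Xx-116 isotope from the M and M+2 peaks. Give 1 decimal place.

Let p = fractional abundance of Xx-116. I(M+2)/I(M) = [C(1,1)·p^0·(1−p)] / p^1 = 1·(1−p)/p = 100.000/40.076 = 2.4953
(1−p)/p = 2.4953/1 = 2.4953  ⇒  p = 1/(1 + 2.4953) = 0.2861
Xx-116: 28.6%, Xx-118: 71.4%.

28.6%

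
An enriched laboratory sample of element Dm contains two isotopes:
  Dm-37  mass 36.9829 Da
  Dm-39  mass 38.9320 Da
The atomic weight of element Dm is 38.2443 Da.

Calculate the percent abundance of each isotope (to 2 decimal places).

Dm-37: 35.28%, Dm-39: 64.72%

With x = fraction of Dm-37 (so Dm-39 is 1 − x):
36.9829·x + 38.9320·(1 − x) = 38.2443
(36.9829 − 38.9320)·x = 38.2443 − 38.9320
x = -0.6877 / -1.9491 = 0.35283 → 35.28% Dm-37, 64.72% Dm-39.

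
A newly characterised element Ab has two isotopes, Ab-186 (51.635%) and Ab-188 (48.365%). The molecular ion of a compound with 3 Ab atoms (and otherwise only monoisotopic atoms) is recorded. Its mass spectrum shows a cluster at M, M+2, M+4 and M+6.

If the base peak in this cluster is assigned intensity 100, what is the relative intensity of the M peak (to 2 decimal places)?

35.59

Binomial terms of (0.51635 + 0.48365)^3: M 0.1377, M+2 0.3868, M+4 0.3623, M+6 0.1131 → M+2 is the base peak.
P(M+2) = C(3,1) × 0.51635^2 × 0.48365^1 = 3 × 0.26661732 × 0.48365 = 0.386848 (base)
P(M) = C(3,0) × 0.51635^3 × 0.48365^0 = 1 × 0.13766785 × 1.0000 = 0.137668
Relative intensity = 0.137668 / 0.386848 × 100 = 35.59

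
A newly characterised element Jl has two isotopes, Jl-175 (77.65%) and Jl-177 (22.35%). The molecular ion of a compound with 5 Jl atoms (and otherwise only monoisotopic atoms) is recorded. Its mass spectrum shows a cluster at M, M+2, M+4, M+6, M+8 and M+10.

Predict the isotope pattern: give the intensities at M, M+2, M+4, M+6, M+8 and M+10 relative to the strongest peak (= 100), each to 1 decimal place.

69.5 : 100.0 : 57.6 : 16.6 : 2.4 : 0.1

Expanding (0.7765 + 0.2235)^5:
P(M) = 0.7765^5 = 0.282298
P(M+2) = 5 × 0.7765^4 × 0.2235^1 = 0.406269
P(M+4) = 10 × 0.7765^3 × 0.2235^2 = 0.233873
P(M+6) = 10 × 0.7765^2 × 0.2235^3 = 0.067316
P(M+8) = 5 × 0.7765^1 × 0.2235^4 = 0.009688
P(M+10) = 0.2235^5 = 0.000558
The M+2 peak is largest (0.406269); scaling to 100 gives 69.5 : 100.0 : 57.6 : 16.6 : 2.4 : 0.1.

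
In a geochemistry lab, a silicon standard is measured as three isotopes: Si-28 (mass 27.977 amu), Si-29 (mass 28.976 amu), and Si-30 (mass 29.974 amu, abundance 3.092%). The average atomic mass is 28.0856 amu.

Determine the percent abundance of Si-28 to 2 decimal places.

92.22%

Let x and y be the fractions of Si-28 and Si-29. Then x + y = 1 − 0.03092 = 0.96908 and 27.977x + 28.976y = 28.0856 − 0.03092×29.974 = 27.15880392.
Substituting: 27.977x + 28.976(0.96908 − x) = 27.15880392
(27.977 − 28.976)x = -0.92125816  ⇒  x = 0.92218, y = 0.04690
Si-28: 92.22%, Si-29: 4.69%.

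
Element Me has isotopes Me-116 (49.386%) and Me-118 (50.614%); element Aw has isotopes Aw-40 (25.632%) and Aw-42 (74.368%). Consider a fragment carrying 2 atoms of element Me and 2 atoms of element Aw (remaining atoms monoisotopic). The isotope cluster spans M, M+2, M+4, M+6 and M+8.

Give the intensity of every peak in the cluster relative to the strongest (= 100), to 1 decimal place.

4.3 : 33.6 : 91.5 : 100.0 : 37.9

Element Me pattern (n=2): 0.2438977 : 0.4999246 : 0.2561777
Element Aw pattern (n=2): 0.06569994 : 0.38124012 : 0.55305994
Convolve the two distributions (both contribute in 2-u steps):
  M: 0.2438977×0.06569994 = 0.016024
  M+2: 0.2438977×0.38124012 + 0.4999246×0.06569994 = 0.125829
  M+4: 0.2438977×0.55305994 + 0.4999246×0.38124012 + 0.2561777×0.06569994 = 0.342312
  M+6: 0.4999246×0.55305994 + 0.2561777×0.38124012 = 0.374153
  M+8: 0.2561777×0.55305994 = 0.141682
Scale to base peak (0.374153) = 100: 4.3 : 33.6 : 91.5 : 100.0 : 37.9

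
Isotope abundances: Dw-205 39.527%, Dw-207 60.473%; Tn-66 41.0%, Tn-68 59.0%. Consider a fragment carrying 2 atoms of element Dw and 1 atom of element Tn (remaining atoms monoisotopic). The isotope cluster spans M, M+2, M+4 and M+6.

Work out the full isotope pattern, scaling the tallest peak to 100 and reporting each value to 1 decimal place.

14.8 : 66.7 : 100.0 : 49.9

Element Dw pattern (n=2): 0.15623837 : 0.47806325 : 0.36569837
Element Tn pattern (n=1): 0.4100 : 0.5900
Convolve the two distributions (both contribute in 2-u steps):
  M: 0.15623837×0.4100 = 0.064058
  M+2: 0.15623837×0.5900 + 0.47806325×0.4100 = 0.288187
  M+4: 0.47806325×0.5900 + 0.36569837×0.4100 = 0.431994
  M+6: 0.36569837×0.5900 = 0.215762
Scale to base peak (0.431994) = 100: 14.8 : 66.7 : 100.0 : 49.9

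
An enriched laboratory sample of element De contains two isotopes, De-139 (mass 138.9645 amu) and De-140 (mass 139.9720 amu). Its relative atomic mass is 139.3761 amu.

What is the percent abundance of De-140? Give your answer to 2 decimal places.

40.85%

Let x be the fractional abundance of De-139; then De-140 has abundance 1 − x.
138.9645·x + 139.9720·(1 − x) = 139.3761
(138.9645 − 139.9720)·x = 139.3761 − 139.9720
x = -0.5959 / -1.0075 = 0.59146 → 59.15% De-139, 40.85% De-140.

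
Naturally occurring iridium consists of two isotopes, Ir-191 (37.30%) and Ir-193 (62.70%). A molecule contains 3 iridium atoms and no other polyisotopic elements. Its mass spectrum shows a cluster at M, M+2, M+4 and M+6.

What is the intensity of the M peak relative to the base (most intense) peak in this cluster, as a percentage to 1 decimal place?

11.8%

(0.3730 + 0.6270)^3 gives M 0.0519, M+2 0.2617, M+4 0.4399, M+6 0.2465; the largest is M+4.
P(M+4) = C(3,2) × 0.3730^1 × 0.6270^2 = 3 × 0.3730 × 0.393129 = 0.439911 (base)
P(M) = C(3,0) × 0.3730^3 × 0.6270^0 = 1 × 0.05189512 × 1.0000 = 0.051895
Relative intensity = 0.051895 / 0.439911 × 100 = 11.8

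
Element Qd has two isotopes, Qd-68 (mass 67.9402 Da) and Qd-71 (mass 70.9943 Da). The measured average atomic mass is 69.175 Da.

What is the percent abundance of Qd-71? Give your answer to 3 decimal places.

40.431%

With x = fraction of Qd-68 (so Qd-71 is 1 − x):
67.9402·x + 70.9943·(1 − x) = 69.175
(67.9402 − 70.9943)·x = 69.175 − 70.9943
x = -1.8193 / -3.0541 = 0.59569 → 59.569% Qd-68, 40.431% Qd-71.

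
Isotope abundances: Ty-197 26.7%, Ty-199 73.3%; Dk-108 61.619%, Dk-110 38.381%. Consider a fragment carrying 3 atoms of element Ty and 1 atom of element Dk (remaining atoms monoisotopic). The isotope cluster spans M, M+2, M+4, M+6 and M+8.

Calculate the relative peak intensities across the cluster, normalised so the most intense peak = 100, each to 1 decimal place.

Element Ty pattern (n=3): 0.01903416 : 0.15676451 : 0.43036849 : 0.39383284
Element Dk pattern (n=1): 0.61619 : 0.38381
Convolve the two distributions (both contribute in 2-u steps):
  M: 0.01903416×0.61619 = 0.011729
  M+2: 0.01903416×0.38381 + 0.15676451×0.61619 = 0.103902
  M+4: 0.15676451×0.38381 + 0.43036849×0.61619 = 0.325357
  M+6: 0.43036849×0.38381 + 0.39383284×0.61619 = 0.407856
  M+8: 0.39383284×0.38381 = 0.151157
Scale to base peak (0.407856) = 100: 2.9 : 25.5 : 79.8 : 100.0 : 37.1

2.9 : 25.5 : 79.8 : 100.0 : 37.1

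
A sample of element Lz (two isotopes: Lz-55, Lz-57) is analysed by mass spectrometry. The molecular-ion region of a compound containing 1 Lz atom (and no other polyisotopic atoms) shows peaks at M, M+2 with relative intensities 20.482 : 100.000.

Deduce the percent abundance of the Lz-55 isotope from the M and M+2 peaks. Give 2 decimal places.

Write p for the Lz-55 fraction. I(M+2)/I(M) = [C(1,1)·p^0·(1−p)] / p^1 = 1·(1−p)/p = 100.000/20.482 = 4.8823
(1−p)/p = 4.8823/1 = 4.8823  ⇒  p = 1/(1 + 4.8823) = 0.1700
Lz-55: 17.00%, Lz-57: 83.00%.

17.00%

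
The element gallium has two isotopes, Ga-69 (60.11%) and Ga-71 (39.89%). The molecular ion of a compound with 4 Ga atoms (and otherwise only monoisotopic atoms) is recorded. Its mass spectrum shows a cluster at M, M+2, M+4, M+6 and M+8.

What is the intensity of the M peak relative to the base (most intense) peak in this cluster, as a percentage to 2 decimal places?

Term probabilities: M 0.1306, M+2 0.3465, M+4 0.3450, M+6 0.1526, M+8 0.0253. Base peak = M+2.
P(M+2) = C(4,1) × 0.6011^3 × 0.3989^1 = 4 × 0.21719018 × 0.3989 = 0.346549 (base)
P(M) = C(4,0) × 0.6011^4 × 0.3989^0 = 1 × 0.13055302 × 1.0000 = 0.130553
Relative intensity = 0.130553 / 0.346549 × 100 = 37.67

37.67%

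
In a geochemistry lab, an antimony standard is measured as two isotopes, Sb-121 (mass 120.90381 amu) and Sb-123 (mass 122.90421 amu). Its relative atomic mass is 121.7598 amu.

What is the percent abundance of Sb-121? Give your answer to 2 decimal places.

57.21%

With x = fraction of Sb-121 (so Sb-123 is 1 − x):
120.90381·x + 122.90421·(1 − x) = 121.7598
(120.90381 − 122.90421)·x = 121.7598 − 122.90421
x = -1.14441 / -2.00040 = 0.57209 → 57.21% Sb-121, 42.79% Sb-123.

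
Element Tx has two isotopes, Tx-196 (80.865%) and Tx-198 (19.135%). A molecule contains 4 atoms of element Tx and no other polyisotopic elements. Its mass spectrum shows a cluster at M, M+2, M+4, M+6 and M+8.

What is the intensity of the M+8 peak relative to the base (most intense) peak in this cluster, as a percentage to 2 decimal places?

0.31%

Term probabilities: M 0.4276, M+2 0.4047, M+4 0.1437, M+6 0.0227, M+8 0.0013. Base peak = M.
P(M) = C(4,0) × 0.80865^4 × 0.19135^0 = 1 × 0.4276046 × 1.0000 = 0.427605 (base)
P(M+8) = C(4,4) × 0.80865^0 × 0.19135^4 = 1 × 1.0000 × 0.00134065 = 0.001341
Relative intensity = 0.001341 / 0.427605 × 100 = 0.31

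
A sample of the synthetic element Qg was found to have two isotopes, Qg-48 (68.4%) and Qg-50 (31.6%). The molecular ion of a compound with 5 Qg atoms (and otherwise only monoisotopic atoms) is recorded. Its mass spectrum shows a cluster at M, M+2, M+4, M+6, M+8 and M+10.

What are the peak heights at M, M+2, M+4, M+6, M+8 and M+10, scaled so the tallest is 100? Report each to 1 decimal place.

43.3 : 100.0 : 92.4 : 42.7 : 9.9 : 0.9

The 5 Qg atoms are independent, so intensities follow the terms of (0.684 + 0.316)^5.
P(M) = 0.684^5 = 0.149720
P(M+2) = 5 × 0.684^4 × 0.316^1 = 0.345845
P(M+4) = 10 × 0.684^3 × 0.316^2 = 0.319553
P(M+6) = 10 × 0.684^2 × 0.316^3 = 0.147630
P(M+8) = 5 × 0.684^1 × 0.316^4 = 0.034102
P(M+10) = 0.316^5 = 0.003151
The M+2 peak is largest (0.345845); scaling to 100 gives 43.3 : 100.0 : 92.4 : 42.7 : 9.9 : 0.9.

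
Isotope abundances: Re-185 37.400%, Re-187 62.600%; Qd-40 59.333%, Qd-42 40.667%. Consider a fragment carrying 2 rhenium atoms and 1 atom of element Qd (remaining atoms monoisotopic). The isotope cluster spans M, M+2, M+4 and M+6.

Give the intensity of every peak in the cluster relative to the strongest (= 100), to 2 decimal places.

Rhenium pattern (n=2): 0.139876 : 0.468248 : 0.391876
Element Qd pattern (n=1): 0.59333 : 0.40667
Convolve the two distributions (both contribute in 2-u steps):
  M: 0.139876×0.59333 = 0.082993
  M+2: 0.139876×0.40667 + 0.468248×0.59333 = 0.334709
  M+4: 0.468248×0.40667 + 0.391876×0.59333 = 0.422934
  M+6: 0.391876×0.40667 = 0.159364
Scale to base peak (0.422934) = 100: 19.62 : 79.14 : 100.00 : 37.68

19.62 : 79.14 : 100.00 : 37.68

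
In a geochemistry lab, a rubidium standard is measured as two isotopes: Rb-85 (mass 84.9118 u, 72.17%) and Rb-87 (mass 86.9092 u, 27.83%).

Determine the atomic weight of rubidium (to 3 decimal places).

85.468 u

Average mass = Σ (abundance × isotope mass) = 0.7217 × 84.9118 + 0.2783 × 86.9092
= 61.28085 + 24.18683 = 85.46768 u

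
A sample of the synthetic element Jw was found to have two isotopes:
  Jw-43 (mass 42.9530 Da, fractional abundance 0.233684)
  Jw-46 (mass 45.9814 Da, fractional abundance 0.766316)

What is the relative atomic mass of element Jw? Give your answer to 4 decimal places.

45.2737 Da

Average mass = Σ (abundance × isotope mass) = 0.233684 × 42.9530 + 0.766316 × 45.9814
= 10.03743 + 35.23628 = 45.27371 Da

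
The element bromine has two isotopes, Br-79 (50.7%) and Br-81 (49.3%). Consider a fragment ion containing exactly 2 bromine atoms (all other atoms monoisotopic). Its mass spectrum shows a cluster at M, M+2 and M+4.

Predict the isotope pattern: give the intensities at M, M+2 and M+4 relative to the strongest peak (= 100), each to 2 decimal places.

51.42 : 100.00 : 48.62

Each Br atom is independently Br-79 (p = 0.507) or Br-81 (q = 0.493); the cluster is the binomial expansion (p + q)^2.
P(M) = 0.507^2 = 0.257049
P(M+2) = 2 × 0.507^1 × 0.493^1 = 0.499902
P(M+4) = 0.493^2 = 0.243049
The M+2 peak is largest (0.499902); scaling to 100 gives 51.42 : 100.00 : 48.62.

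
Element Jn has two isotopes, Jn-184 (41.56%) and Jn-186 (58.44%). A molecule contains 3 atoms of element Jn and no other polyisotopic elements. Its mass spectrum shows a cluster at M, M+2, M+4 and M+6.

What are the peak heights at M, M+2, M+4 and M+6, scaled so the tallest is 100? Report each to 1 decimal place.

16.9 : 71.1 : 100.0 : 46.9

Expanding (0.4156 + 0.5844)^3:
P(M) = 0.4156^3 = 0.071784
P(M+2) = 3 × 0.4156^2 × 0.5844^1 = 0.302819
P(M+4) = 3 × 0.4156^1 × 0.5844^2 = 0.425811
P(M+6) = 0.5844^3 = 0.199586
The M+4 peak is largest (0.425811); scaling to 100 gives 16.9 : 71.1 : 100.0 : 46.9.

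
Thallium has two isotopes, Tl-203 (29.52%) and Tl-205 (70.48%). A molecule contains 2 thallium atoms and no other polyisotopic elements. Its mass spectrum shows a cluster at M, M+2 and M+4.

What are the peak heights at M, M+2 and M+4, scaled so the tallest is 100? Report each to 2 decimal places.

17.54 : 83.77 : 100.00

Expanding (0.2952 + 0.7048)^2:
P(M) = 0.2952^2 = 0.087143
P(M+2) = 2 × 0.2952^1 × 0.7048^1 = 0.416114
P(M+4) = 0.7048^2 = 0.496743
The M+4 peak is largest (0.496743); scaling to 100 gives 17.54 : 83.77 : 100.00.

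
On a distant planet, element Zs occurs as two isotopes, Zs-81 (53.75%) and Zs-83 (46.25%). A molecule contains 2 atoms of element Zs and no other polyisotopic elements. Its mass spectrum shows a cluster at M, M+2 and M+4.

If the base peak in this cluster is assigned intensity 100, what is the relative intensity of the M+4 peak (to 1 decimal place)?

(0.5375 + 0.4625)^2 gives M 0.2889, M+2 0.4972, M+4 0.2139; the largest is M+2.
P(M+2) = C(2,1) × 0.5375^1 × 0.4625^1 = 2 × 0.5375 × 0.4625 = 0.497188 (base)
P(M+4) = C(2,2) × 0.5375^0 × 0.4625^2 = 1 × 1.0000 × 0.21390625 = 0.213906
Relative intensity = 0.213906 / 0.497188 × 100 = 43.0

43.0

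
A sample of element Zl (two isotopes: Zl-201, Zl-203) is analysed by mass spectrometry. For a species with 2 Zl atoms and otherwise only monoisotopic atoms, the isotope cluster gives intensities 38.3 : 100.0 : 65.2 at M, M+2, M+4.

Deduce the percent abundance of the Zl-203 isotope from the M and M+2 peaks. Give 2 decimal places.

If p is the fraction of Zl that is Zl-201, then I(M+2)/I(M) = [C(2,1)·p^1·(1−p)] / p^2 = 2·(1−p)/p = 100.0/38.3 = 2.6110
(1−p)/p = 2.6110/2 = 1.3055  ⇒  p = 1/(1 + 1.3055) = 0.4337
Zl-201: 43.37%, Zl-203: 56.63%.

56.63%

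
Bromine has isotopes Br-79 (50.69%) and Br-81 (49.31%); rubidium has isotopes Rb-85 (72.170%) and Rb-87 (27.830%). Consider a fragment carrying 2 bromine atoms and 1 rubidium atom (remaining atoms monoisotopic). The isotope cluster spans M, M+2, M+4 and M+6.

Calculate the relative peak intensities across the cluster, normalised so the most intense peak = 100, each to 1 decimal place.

Bromine pattern (n=2): 0.25694761 : 0.49990478 : 0.24314761
Rubidium pattern (n=1): 0.7217 : 0.2783
Convolve the two distributions (both contribute in 2-u steps):
  M: 0.25694761×0.7217 = 0.185439
  M+2: 0.25694761×0.2783 + 0.49990478×0.7217 = 0.432290
  M+4: 0.49990478×0.2783 + 0.24314761×0.7217 = 0.314603
  M+6: 0.24314761×0.2783 = 0.067668
Scale to base peak (0.432290) = 100: 42.9 : 100.0 : 72.8 : 15.7

42.9 : 100.0 : 72.8 : 15.7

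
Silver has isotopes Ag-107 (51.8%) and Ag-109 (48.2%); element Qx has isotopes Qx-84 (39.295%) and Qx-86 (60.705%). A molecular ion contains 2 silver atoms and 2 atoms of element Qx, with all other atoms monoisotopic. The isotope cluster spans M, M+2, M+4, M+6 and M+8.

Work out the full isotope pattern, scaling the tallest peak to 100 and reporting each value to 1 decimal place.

Silver pattern (n=2): 0.268324 : 0.499352 : 0.232324
Element Qx pattern (n=2): 0.1544097 : 0.47708059 : 0.3685097
Convolve the two distributions (both contribute in 2-u steps):
  M: 0.268324×0.1544097 = 0.041432
  M+2: 0.268324×0.47708059 + 0.499352×0.1544097 = 0.205117
  M+4: 0.268324×0.3685097 + 0.499352×0.47708059 + 0.232324×0.1544097 = 0.372984
  M+6: 0.499352×0.3685097 + 0.232324×0.47708059 = 0.294853
  M+8: 0.232324×0.3685097 = 0.085614
Scale to base peak (0.372984) = 100: 11.1 : 55.0 : 100.0 : 79.1 : 23.0

11.1 : 55.0 : 100.0 : 79.1 : 23.0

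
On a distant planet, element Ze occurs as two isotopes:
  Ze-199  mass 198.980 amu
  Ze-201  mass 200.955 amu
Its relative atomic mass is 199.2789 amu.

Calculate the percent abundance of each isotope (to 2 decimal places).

Writing the weighted mean with unknown fraction x of Ze-199:
198.980·x + 200.955·(1 − x) = 199.2789
(198.980 − 200.955)·x = 199.2789 − 200.955
x = -1.6761 / -1.975 = 0.84866 → 84.87% Ze-199, 15.13% Ze-201.

Ze-199: 84.87%, Ze-201: 15.13%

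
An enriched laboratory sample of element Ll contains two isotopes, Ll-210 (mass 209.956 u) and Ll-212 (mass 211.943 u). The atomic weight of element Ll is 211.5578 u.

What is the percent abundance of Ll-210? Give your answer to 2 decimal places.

19.39%

With x = fraction of Ll-210 (so Ll-212 is 1 − x):
209.956·x + 211.943·(1 − x) = 211.5578
(209.956 − 211.943)·x = 211.5578 − 211.943
x = -0.3852 / -1.987 = 0.19386 → 19.39% Ll-210, 80.61% Ll-212.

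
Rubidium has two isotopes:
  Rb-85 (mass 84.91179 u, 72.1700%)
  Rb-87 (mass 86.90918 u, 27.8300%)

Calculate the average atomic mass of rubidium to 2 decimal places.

Average mass = Σ (abundance × isotope mass) = 0.721700 × 84.91179 + 0.278300 × 86.90918
= 61.280839 + 24.186825 = 85.467664 u

85.47 u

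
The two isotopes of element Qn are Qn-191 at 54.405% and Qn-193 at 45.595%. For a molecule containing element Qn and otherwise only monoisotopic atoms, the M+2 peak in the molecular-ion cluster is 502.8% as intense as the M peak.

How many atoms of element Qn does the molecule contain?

6

With n Qn atoms, P(M+2)/P(M) = C(n,1)·p^(n−1)q / p^n = n·q/p = n · 0.45595/0.54405.
n = 5.028 × 0.54405/0.45595 = 6.00 ≈ 6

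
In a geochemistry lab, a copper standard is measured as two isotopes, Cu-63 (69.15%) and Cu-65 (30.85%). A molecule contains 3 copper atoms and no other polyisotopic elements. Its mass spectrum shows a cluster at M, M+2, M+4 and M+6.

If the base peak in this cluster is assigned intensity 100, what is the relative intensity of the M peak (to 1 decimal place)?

Term probabilities: M 0.3307, M+2 0.4425, M+4 0.1974, M+6 0.0294. Base peak = M+2.
P(M+2) = C(3,1) × 0.6915^2 × 0.3085^1 = 3 × 0.47817225 × 0.3085 = 0.442548 (base)
P(M) = C(3,0) × 0.6915^3 × 0.3085^0 = 1 × 0.33065611 × 1.0000 = 0.330656
Relative intensity = 0.330656 / 0.442548 × 100 = 74.7

74.7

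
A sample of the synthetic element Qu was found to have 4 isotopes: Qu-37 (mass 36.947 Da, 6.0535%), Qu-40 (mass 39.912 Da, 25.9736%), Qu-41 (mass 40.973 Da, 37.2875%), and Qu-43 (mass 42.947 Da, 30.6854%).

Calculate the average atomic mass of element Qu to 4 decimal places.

Average mass = Σ (abundance × isotope mass) = 0.060535 × 36.947 + 0.259736 × 39.912 + 0.372875 × 40.973 + 0.306854 × 42.947
= 2.23659 + 10.36658 + 15.27781 + 13.17846 = 41.05944 Da

41.0594 Da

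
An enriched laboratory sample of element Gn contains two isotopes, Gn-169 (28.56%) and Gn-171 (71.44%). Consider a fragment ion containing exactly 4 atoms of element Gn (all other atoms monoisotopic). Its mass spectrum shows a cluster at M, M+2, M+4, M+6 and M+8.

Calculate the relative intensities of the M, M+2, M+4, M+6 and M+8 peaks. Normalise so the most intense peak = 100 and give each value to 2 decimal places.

Each Gn atom is independently Gn-169 (p = 0.2856) or Gn-171 (q = 0.7144); the cluster is the binomial expansion (p + q)^4.
P(M) = 0.2856^4 = 0.006653
P(M+2) = 4 × 0.2856^3 × 0.7144^1 = 0.066570
P(M+4) = 6 × 0.2856^2 × 0.7144^2 = 0.249776
P(M+6) = 4 × 0.2856^1 × 0.7144^3 = 0.416526
P(M+8) = 0.7144^4 = 0.260475
The M+6 peak is largest (0.416526); scaling to 100 gives 1.60 : 15.98 : 59.97 : 100.00 : 62.54.

1.60 : 15.98 : 59.97 : 100.00 : 62.54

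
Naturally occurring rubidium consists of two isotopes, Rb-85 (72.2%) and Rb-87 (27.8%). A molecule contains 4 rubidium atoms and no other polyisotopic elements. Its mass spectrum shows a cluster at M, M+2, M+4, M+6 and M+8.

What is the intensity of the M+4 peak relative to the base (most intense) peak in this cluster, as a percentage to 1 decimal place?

57.8%

Term probabilities: M 0.2717, M+2 0.4185, M+4 0.2417, M+6 0.0620, M+8 0.0060. Base peak = M+2.
P(M+2) = C(4,1) × 0.722^3 × 0.278^1 = 4 × 0.37636705 × 0.2780 = 0.418520 (base)
P(M+4) = C(4,2) × 0.722^2 × 0.278^2 = 6 × 0.521284 × 0.077284 = 0.241721
Relative intensity = 0.241721 / 0.418520 × 100 = 57.8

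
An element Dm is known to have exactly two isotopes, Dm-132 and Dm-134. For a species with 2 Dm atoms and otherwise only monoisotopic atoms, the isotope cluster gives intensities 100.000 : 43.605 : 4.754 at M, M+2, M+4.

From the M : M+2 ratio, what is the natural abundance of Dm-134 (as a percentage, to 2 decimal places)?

17.90%

Write p for the Dm-132 fraction. I(M+2)/I(M) = [C(2,1)·p^1·(1−p)] / p^2 = 2·(1−p)/p = 43.605/100.000 = 0.4360
(1−p)/p = 0.4360/2 = 0.2180  ⇒  p = 1/(1 + 0.2180) = 0.8210
Dm-132: 82.10%, Dm-134: 17.90%.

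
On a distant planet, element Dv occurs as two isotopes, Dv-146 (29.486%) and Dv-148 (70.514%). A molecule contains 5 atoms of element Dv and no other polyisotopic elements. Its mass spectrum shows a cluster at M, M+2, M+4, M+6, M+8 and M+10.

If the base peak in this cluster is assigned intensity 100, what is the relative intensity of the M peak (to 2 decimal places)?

Binomial terms of (0.29486 + 0.70514)^5: M 0.0022, M+2 0.0267, M+4 0.1275, M+6 0.3048, M+8 0.3645, M+10 0.1743 → M+8 is the base peak.
P(M+8) = C(5,4) × 0.29486^1 × 0.70514^4 = 5 × 0.29486 × 0.24723013 = 0.364491 (base)
P(M) = C(5,0) × 0.29486^5 × 0.70514^0 = 1 × 0.00222884 × 1.0000 = 0.002229
Relative intensity = 0.002229 / 0.364491 × 100 = 0.61

0.61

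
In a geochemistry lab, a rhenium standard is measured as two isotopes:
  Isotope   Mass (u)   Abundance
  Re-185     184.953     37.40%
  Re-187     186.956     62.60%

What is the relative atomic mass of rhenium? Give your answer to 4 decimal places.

186.2069 u

Average mass = Σ (abundance × isotope mass) = 0.3740 × 184.953 + 0.6260 × 186.956
= 69.17242 + 117.03446 = 186.20688 u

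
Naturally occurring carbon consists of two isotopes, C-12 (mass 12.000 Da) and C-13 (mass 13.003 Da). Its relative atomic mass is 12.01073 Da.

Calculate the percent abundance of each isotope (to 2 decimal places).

Let x be the fractional abundance of C-12; then C-13 has abundance 1 − x.
12.000·x + 13.003·(1 − x) = 12.01073
(12.000 − 13.003)·x = 12.01073 − 13.003
x = -0.99227 / -1.003 = 0.98930 → 98.93% C-12, 1.07% C-13.

C-12: 98.93%, C-13: 1.07%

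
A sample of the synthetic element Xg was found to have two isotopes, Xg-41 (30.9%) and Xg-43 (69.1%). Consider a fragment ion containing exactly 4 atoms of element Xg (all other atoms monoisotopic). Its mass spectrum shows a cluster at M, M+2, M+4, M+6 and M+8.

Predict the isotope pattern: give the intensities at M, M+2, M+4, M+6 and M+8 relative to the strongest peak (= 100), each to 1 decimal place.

The 4 Xg atoms are independent, so intensities follow the terms of (0.309 + 0.691)^4.
P(M) = 0.309^4 = 0.009117
P(M+2) = 4 × 0.309^3 × 0.691^1 = 0.081548
P(M+4) = 6 × 0.309^2 × 0.691^2 = 0.273542
P(M+6) = 4 × 0.309^1 × 0.691^3 = 0.407805
P(M+8) = 0.691^4 = 0.227988
The M+6 peak is largest (0.407805); scaling to 100 gives 2.2 : 20.0 : 67.1 : 100.0 : 55.9.

2.2 : 20.0 : 67.1 : 100.0 : 55.9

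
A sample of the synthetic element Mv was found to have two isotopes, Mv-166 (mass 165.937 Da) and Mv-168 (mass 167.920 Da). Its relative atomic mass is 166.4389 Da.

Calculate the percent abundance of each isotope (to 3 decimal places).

Writing the weighted mean with unknown fraction x of Mv-166:
165.937·x + 167.920·(1 − x) = 166.4389
(165.937 − 167.920)·x = 166.4389 − 167.920
x = -1.4811 / -1.983 = 0.74690 → 74.690% Mv-166, 25.310% Mv-168.

Mv-166: 74.690%, Mv-168: 25.310%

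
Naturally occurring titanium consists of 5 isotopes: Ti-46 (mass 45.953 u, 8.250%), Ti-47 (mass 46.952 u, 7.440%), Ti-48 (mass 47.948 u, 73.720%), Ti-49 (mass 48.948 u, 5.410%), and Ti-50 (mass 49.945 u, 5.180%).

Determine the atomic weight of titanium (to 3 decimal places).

47.867 u

The abundance-weighted mean is 0.08250 × 45.953 + 0.07440 × 46.952 + 0.73720 × 47.948 + 0.05410 × 48.948 + 0.05180 × 49.945
= 3.7911 + 3.4932 + 35.3473 + 2.6481 + 2.5872 = 47.8669 u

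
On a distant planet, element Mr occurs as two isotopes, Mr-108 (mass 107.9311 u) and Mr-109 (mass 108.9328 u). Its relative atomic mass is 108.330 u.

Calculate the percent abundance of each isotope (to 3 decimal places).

With x = fraction of Mr-108 (so Mr-109 is 1 − x):
107.9311·x + 108.9328·(1 − x) = 108.330
(107.9311 − 108.9328)·x = 108.330 − 108.9328
x = -0.6028 / -1.0017 = 0.60178 → 60.178% Mr-108, 39.822% Mr-109.

Mr-108: 60.178%, Mr-109: 39.822%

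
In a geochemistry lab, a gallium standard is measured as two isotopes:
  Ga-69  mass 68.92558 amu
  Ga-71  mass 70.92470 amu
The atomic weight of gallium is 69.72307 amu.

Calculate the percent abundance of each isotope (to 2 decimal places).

Ga-69: 60.11%, Ga-71: 39.89%

Let x be the fractional abundance of Ga-69; then Ga-71 has abundance 1 − x.
68.92558·x + 70.92470·(1 − x) = 69.72307
(68.92558 − 70.92470)·x = 69.72307 − 70.92470
x = -1.20163 / -1.99912 = 0.60108 → 60.11% Ga-69, 39.89% Ga-71.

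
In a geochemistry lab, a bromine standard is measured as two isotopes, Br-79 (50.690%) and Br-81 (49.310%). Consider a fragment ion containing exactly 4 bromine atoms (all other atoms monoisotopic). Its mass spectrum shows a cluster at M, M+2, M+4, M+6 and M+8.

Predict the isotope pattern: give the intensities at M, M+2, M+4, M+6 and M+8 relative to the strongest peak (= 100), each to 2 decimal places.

The 4 Br atoms are independent, so intensities follow the terms of (0.50690 + 0.49310)^4.
P(M) = 0.50690^4 = 0.066022
P(M+2) = 4 × 0.50690^3 × 0.49310^1 = 0.256899
P(M+4) = 6 × 0.50690^2 × 0.49310^2 = 0.374857
P(M+6) = 4 × 0.50690^1 × 0.49310^3 = 0.243101
P(M+8) = 0.49310^4 = 0.059121
The M+4 peak is largest (0.374857); scaling to 100 gives 17.61 : 68.53 : 100.00 : 64.85 : 15.77.

17.61 : 68.53 : 100.00 : 64.85 : 15.77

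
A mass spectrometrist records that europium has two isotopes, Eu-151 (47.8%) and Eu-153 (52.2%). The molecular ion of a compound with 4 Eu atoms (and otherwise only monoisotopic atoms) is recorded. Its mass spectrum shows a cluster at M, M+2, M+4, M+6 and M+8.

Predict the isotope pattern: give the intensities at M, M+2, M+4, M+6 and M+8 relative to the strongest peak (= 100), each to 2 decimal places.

Expanding (0.478 + 0.522)^4:
P(M) = 0.478^4 = 0.052205
P(M+2) = 4 × 0.478^3 × 0.522^1 = 0.228042
P(M+4) = 6 × 0.478^2 × 0.522^2 = 0.373549
P(M+6) = 4 × 0.478^1 × 0.522^3 = 0.271956
P(M+8) = 0.522^4 = 0.074248
The M+4 peak is largest (0.373549); scaling to 100 gives 13.98 : 61.05 : 100.00 : 72.80 : 19.88.

13.98 : 61.05 : 100.00 : 72.80 : 19.88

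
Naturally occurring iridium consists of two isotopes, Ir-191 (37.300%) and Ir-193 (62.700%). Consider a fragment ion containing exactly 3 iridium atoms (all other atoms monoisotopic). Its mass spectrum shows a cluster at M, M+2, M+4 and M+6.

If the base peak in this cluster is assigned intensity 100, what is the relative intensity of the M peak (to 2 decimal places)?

11.80

(0.37300 + 0.62700)^3 gives M 0.0519, M+2 0.2617, M+4 0.4399, M+6 0.2465; the largest is M+4.
P(M+4) = C(3,2) × 0.37300^1 × 0.62700^2 = 3 × 0.3730 × 0.393129 = 0.439911 (base)
P(M) = C(3,0) × 0.37300^3 × 0.62700^0 = 1 × 0.05189512 × 1.0000 = 0.051895
Relative intensity = 0.051895 / 0.439911 × 100 = 11.80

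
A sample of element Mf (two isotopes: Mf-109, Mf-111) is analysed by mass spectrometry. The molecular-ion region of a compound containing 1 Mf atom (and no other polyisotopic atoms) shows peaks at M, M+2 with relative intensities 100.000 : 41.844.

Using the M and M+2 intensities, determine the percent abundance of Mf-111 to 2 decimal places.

Let p = fractional abundance of Mf-109. I(M+2)/I(M) = [C(1,1)·p^0·(1−p)] / p^1 = 1·(1−p)/p = 41.844/100.000 = 0.4184
(1−p)/p = 0.4184/1 = 0.4184  ⇒  p = 1/(1 + 0.4184) = 0.7050
Mf-109: 70.50%, Mf-111: 29.50%.

29.50%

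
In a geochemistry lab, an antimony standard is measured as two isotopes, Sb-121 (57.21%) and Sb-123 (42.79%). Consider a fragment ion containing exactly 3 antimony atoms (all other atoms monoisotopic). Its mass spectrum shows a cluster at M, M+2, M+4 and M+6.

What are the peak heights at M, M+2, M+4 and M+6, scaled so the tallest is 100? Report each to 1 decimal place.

44.6 : 100.0 : 74.8 : 18.6

The 3 Sb atoms are independent, so intensities follow the terms of (0.5721 + 0.4279)^3.
P(M) = 0.5721^3 = 0.187247
P(M+2) = 3 × 0.5721^2 × 0.4279^1 = 0.420153
P(M+4) = 3 × 0.5721^1 × 0.4279^2 = 0.314252
P(M+6) = 0.4279^3 = 0.078348
The M+2 peak is largest (0.420153); scaling to 100 gives 44.6 : 100.0 : 74.8 : 18.6.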